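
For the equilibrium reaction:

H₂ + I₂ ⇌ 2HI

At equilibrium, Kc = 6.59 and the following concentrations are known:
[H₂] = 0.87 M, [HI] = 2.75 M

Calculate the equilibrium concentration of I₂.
[I₂] = 1.3190 M

Kc = ([HI]^2) / ([H₂] × [I₂]) = 6.59
[I₂]^1 = (product terms)/(Kc · other reactant terms) = 7.5625 / (6.59 · 0.87) = 1.319
[I₂] = 1.3190 M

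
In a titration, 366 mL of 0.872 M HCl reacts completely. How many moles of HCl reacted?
Moles = Molarity × Volume (L)
Moles = 0.872 M × 0.366 L = 0.3192 mol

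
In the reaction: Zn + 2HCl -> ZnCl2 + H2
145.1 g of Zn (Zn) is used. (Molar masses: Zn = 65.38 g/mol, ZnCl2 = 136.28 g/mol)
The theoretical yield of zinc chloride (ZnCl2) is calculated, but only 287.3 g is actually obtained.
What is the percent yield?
Moles of Zn = 145.1 g ÷ 65.38 g/mol = 2.21933 mol
Mole ratio: 1 mol ZnCl2 / 1 mol Zn
Moles of ZnCl2 = 2.21933 × (1/1) = 2.21933 mol
Theoretical yield = 2.21933 mol × 136.28 g/mol = 302.45 g
Actual yield = 287.3 g
Percent yield = (287.3 / 302.45) × 100% = 95.0%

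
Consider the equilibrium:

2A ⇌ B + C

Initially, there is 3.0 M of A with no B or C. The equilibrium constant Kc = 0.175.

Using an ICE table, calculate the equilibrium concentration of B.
[B] = 0.683 M

ICE: [A] = 3.0 − 2x, [B] = [C] = x.
Kc = x²/(3.0 − 2x)² = 0.175 ⇒ √Kc = x/(3.0 − 2x).
x = √0.175·3.0/(1 + 2√0.175) = 0.41833·3.0/1.8367 = 0.6833.
[B] = x = 0.683 M.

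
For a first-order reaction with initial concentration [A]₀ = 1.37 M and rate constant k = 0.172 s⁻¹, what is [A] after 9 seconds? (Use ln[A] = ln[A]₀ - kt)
0.2914 M

ln[A] = ln[A]₀ - k·t = ln(1.37) - (0.172)·(9) = 0.3148 - 1.5480 = -1.2332
[A] = e^(-1.2332) = 0.2914 M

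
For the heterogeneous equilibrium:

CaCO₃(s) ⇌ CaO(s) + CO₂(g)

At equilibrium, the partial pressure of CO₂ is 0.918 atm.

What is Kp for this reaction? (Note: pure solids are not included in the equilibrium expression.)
K_p = 0.918

Solids (CaCO₃, CaO) have activity 1 and are excluded.
Kp = P(CO₂) = 0.918.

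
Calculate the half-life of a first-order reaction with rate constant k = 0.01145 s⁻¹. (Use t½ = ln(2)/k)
60.54 s

t½ = ln(2)/k = 0.6931/0.01145 = 60.54 s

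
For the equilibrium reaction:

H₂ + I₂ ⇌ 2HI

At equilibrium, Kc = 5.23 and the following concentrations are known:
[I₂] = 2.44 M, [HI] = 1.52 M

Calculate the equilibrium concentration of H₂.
[H₂] = 0.1810 M

Kc = ([HI]^2) / ([H₂] × [I₂]) = 5.23
[H₂]^1 = (product terms)/(Kc · other reactant terms) = 2.3104 / (5.23 · 2.44) = 0.18105
[H₂] = 0.1810 M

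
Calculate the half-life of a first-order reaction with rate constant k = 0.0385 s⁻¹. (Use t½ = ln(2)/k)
18.00 s

t½ = ln(2)/k = 0.6931/0.0385 = 18.00 s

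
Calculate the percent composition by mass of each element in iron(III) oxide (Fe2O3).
Fe: 69.94%, O: 30.06%

Molar mass of Fe2O3 = 159.7 g/mol
% Fe = (2 × 55.85) / 159.7 × 100% = 111.7 / 159.7 × 100% = 69.94%
% O = (3 × 16.0) / 159.7 × 100% = 48 / 159.7 × 100% = 30.06%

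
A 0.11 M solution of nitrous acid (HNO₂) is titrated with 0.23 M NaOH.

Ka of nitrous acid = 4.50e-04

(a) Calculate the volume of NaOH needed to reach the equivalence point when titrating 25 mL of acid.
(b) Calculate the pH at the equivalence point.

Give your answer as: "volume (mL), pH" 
V = 12.0 mL, pH = 8.11

(a) At equivalence: moles acid = moles base.
moles acid = 0.11 × 0.025 = 0.00275 mol; V_NaOH = 0.00275/0.23 = 0.01196 L = 12.0 mL.
(b) At equivalence, all acid → conjugate base A⁻ at [A⁻] = 0.00275/0.03696 = 0.07441 M.
Kb = Kw/Ka = 1.0e-14/4.50e-04 = 2.222e-11; [OH⁻] = √(Kb·[A⁻]) = 1.286e-06; pOH = 5.89; pH = 14 − pOH = 8.11.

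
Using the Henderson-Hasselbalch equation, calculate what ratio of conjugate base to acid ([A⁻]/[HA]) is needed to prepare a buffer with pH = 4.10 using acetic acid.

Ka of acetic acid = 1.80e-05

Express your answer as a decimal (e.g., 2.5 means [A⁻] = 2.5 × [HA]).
[A⁻]/[HA] = 0.227

pKa = −log(1.80e-05) = 4.7447. pH = pKa + log([A⁻]/[HA]). 4.10 = 4.7447 + log(ratio). log(ratio) = 4.10 − 4.7447 = -0.6447. ratio = 10^(-0.6447) = 0.227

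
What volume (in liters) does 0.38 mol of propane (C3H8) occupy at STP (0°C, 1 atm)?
At STP, 1 mol of gas occupies 22.4 L
Volume = 0.38 mol × 22.4 L/mol = 8.51 L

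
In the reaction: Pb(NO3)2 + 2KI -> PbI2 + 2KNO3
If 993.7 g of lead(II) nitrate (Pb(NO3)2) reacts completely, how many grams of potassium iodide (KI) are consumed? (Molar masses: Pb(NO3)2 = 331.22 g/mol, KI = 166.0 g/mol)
Moles of Pb(NO3)2 = 993.7 g ÷ 331.22 g/mol = 3.00012 mol
Mole ratio: 2 mol KI / 1 mol Pb(NO3)2
Moles of KI = 3.00012 × (2/1) = 6.00024 mol
Mass of KI = 6.00024 mol × 166.0 g/mol = 996 g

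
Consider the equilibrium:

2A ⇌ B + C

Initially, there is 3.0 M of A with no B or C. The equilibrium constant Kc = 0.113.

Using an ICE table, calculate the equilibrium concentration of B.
[B] = 0.603 M

ICE: [A] = 3.0 − 2x, [B] = [C] = x.
Kc = x²/(3.0 − 2x)² = 0.113 ⇒ √Kc = x/(3.0 − 2x).
x = √0.113·3.0/(1 + 2√0.113) = 0.33615·3.0/1.6723 = 0.60304.
[B] = x = 0.603 M.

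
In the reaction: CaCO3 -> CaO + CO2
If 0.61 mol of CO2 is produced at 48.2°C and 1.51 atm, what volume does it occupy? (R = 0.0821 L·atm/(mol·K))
T = 48.2°C + 273.15 = 321.35 K
V = nRT/P = (0.61 × 0.0821 × 321.35) / 1.51
V = 10.66 L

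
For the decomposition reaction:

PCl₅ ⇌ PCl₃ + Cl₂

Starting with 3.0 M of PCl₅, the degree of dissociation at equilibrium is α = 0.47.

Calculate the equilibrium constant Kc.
K_c = 1.2504

x = α·[A]₀ = 0.47 × 3.0 = 1.41 M dissociated.
At eq: [PCl₅] = 3.0 − 1.41 = 1.59 M; [PCl₃] = [Cl₂] = x = 1.41 M.
Kc = [PCl₃][Cl₂]/[PCl₅] = (1.41)²/1.59 = 1.25.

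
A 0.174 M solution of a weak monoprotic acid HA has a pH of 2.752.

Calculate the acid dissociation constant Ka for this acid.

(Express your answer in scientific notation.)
K_a = 1.82e-05

[H⁺] = 10^(−pH) = 10^(−2.752) = 1.770e-03 M. For HA ⇌ H⁺ + A⁻, Ka = x²/(C − x) = (1.770e-03)²/(0.174 − 1.770e-03) = 1.82e-05.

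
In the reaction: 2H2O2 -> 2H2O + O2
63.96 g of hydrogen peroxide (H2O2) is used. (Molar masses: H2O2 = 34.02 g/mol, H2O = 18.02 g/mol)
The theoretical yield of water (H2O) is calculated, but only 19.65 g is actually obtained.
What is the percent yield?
Moles of H2O2 = 63.96 g ÷ 34.02 g/mol = 1.88007 mol
Mole ratio: 2 mol H2O / 2 mol H2O2
Moles of H2O = 1.88007 × (2/2) = 1.88007 mol
Theoretical yield = 1.88007 mol × 18.02 g/mol = 33.879 g
Actual yield = 19.65 g
Percent yield = (19.65 / 33.879) × 100% = 58.0%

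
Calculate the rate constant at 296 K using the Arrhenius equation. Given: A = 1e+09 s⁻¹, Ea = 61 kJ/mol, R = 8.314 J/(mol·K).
1.72e-02 s⁻¹

k = A·exp(-Ea/(R·T)) = 1e+09·exp(-61000/(8.314·296)) = 1e+09·exp(-24.7872) = 1e+09·1.7181e-11 = 1.72e-02 s⁻¹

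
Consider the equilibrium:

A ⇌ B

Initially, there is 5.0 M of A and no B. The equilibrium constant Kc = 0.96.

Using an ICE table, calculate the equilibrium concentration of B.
[B] = 2.449 M

ICE: [A] = 5.0 − x, [B] = x.
Kc = x/(5.0 − x) = 0.96 ⇒ x = 0.96·5.0/(1 + 0.96) = 4.8/1.96 = 2.449.
[B] = x = 2.449 M.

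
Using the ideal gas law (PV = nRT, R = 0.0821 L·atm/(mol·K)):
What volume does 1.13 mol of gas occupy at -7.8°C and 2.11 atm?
T = -7.8°C + 273.15 = 265.35 K
V = nRT/P = (1.13 × 0.0821 × 265.35) / 2.11
V = 11.67 L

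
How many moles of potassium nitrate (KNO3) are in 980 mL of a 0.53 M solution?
Moles = Molarity × Volume (L)
Moles = 0.53 M × 0.98 L = 0.5194 mol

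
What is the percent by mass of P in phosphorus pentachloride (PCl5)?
Mass of P in formula = 30.97 × 1 = 30.97 g/mol
Molar mass = 208.22 g/mol
% P = (30.97/208.22) × 100% = 14.87%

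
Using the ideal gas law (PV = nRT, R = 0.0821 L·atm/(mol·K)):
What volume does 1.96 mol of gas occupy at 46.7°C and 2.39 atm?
T = 46.7°C + 273.15 = 319.85 K
V = nRT/P = (1.96 × 0.0821 × 319.85) / 2.39
V = 21.54 L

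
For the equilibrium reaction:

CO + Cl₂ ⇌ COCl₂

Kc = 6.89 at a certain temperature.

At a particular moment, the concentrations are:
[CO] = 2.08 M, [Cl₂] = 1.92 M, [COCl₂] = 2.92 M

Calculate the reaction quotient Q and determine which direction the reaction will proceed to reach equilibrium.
Q = 0.731, Q < K, reaction proceeds forward (toward products)

Q = ([COCl₂]) / ([CO] × [Cl₂])
  = ((2.92)) / ((2.08)·(1.92)) = 2.92/3.9936 = 0.7312
Since Q = 0.7312 < Kc = 6.89, the reaction proceeds forward (toward products) to reach equilibrium.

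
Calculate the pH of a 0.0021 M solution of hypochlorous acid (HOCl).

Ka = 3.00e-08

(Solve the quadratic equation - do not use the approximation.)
pH = 5.10

x² + Ka×x - Ka×C = 0. Using quadratic formula: [H⁺] = 7.9223e-06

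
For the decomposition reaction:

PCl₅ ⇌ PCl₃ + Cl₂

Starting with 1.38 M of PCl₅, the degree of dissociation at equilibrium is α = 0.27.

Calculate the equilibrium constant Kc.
K_c = 0.1378

x = α·[A]₀ = 0.27 × 1.38 = 0.3726 M dissociated.
At eq: [PCl₅] = 1.38 − 0.3726 = 1.007 M; [PCl₃] = [Cl₂] = x = 0.3726 M.
Kc = [PCl₃][Cl₂]/[PCl₅] = (0.3726)²/1.007 = 0.1378.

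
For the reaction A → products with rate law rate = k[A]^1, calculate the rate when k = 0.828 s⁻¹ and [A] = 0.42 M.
0.3478 M/s

rate = k·[A]^1 = 0.828·(0.42)^1 = 0.828·0.42 = 0.3478 M/s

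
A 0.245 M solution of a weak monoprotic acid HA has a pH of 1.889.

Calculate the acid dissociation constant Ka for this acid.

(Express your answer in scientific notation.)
K_a = 7.18e-04

[H⁺] = 10^(−pH) = 10^(−1.889) = 1.291e-02 M. For HA ⇌ H⁺ + A⁻, Ka = x²/(C − x) = (1.291e-02)²/(0.245 − 1.291e-02) = 7.18e-04.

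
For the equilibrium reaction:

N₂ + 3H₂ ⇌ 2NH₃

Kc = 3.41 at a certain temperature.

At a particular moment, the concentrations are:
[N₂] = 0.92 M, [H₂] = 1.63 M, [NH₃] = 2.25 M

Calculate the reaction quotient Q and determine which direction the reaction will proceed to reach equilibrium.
Q = 1.271, Q < K, reaction proceeds forward (toward products)

Q = ([NH₃]^2) / ([N₂] × [H₂]^3)
  = ((2.25)^2) / ((0.92)·(1.63)^3) = 5.0625/3.9843 = 1.271
Since Q = 1.271 < Kc = 3.41, the reaction proceeds forward (toward products) to reach equilibrium.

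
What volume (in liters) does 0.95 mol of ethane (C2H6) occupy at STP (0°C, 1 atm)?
At STP, 1 mol of gas occupies 22.4 L
Volume = 0.95 mol × 22.4 L/mol = 21.28 L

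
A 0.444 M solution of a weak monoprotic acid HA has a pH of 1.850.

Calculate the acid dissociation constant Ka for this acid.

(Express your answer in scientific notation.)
K_a = 4.64e-04

[H⁺] = 10^(−pH) = 10^(−1.850) = 1.413e-02 M. For HA ⇌ H⁺ + A⁻, Ka = x²/(C − x) = (1.413e-02)²/(0.444 − 1.413e-02) = 4.64e-04.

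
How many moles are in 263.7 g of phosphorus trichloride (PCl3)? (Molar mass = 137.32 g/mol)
Moles = 263.7 g ÷ 137.32 g/mol = 1.92 mol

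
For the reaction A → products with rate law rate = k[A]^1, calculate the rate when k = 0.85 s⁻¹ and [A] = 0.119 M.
0.1011 M/s

rate = k·[A]^1 = 0.85·(0.119)^1 = 0.85·0.119 = 0.1011 M/s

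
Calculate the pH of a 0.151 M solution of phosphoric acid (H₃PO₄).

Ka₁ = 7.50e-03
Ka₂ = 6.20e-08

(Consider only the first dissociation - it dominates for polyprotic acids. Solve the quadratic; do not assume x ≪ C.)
pH = 1.52

x² + Ka₁·x − Ka₁·C = 0 with Ka₁ = 7.50e-03, C = 0.151.
x = (−Ka₁ + √(Ka₁² + 4·Ka₁·C))/2 = 3.0111e-02 M, so pH = 1.52.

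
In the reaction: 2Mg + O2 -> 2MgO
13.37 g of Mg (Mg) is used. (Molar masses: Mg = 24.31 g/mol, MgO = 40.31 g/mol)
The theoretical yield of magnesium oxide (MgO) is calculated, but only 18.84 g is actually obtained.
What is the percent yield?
Moles of Mg = 13.37 g ÷ 24.31 g/mol = 0.549979 mol
Mole ratio: 2 mol MgO / 2 mol Mg
Moles of MgO = 0.549979 × (2/2) = 0.549979 mol
Theoretical yield = 0.549979 mol × 40.31 g/mol = 22.17 g
Actual yield = 18.84 g
Percent yield = (18.84 / 22.17) × 100% = 85.0%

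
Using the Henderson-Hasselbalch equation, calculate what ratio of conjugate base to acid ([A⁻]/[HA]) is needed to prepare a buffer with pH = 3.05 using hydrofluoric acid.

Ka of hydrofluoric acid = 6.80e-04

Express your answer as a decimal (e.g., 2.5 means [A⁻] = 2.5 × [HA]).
[A⁻]/[HA] = 0.763

pKa = −log(6.80e-04) = 3.1675. pH = pKa + log([A⁻]/[HA]). 3.05 = 3.1675 + log(ratio). log(ratio) = 3.05 − 3.1675 = -0.1175. ratio = 10^(-0.1175) = 0.763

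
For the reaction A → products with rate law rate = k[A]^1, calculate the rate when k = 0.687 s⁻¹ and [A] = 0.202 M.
0.1388 M/s

rate = k·[A]^1 = 0.687·(0.202)^1 = 0.687·0.202 = 0.1388 M/s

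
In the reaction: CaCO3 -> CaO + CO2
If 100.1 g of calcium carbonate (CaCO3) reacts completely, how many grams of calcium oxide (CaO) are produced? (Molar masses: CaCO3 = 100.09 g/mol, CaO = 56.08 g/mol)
Moles of CaCO3 = 100.1 g ÷ 100.09 g/mol = 1.0001 mol
Mole ratio: 1 mol CaO / 1 mol CaCO3
Moles of CaO = 1.0001 × (1/1) = 1.0001 mol
Mass of CaO = 1.0001 mol × 56.08 g/mol = 56.09 g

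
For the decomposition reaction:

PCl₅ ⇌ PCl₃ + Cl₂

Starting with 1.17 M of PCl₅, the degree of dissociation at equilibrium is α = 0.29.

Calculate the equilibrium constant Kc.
K_c = 0.1386

x = α·[A]₀ = 0.29 × 1.17 = 0.3393 M dissociated.
At eq: [PCl₅] = 1.17 − 0.3393 = 0.8307 M; [PCl₃] = [Cl₂] = x = 0.3393 M.
Kc = [PCl₃][Cl₂]/[PCl₅] = (0.3393)²/0.8307 = 0.1386.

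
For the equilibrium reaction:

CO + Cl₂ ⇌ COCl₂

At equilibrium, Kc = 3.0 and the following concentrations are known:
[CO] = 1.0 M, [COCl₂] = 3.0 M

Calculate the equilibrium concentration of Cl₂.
[Cl₂] = 1.0000 M

Kc = ([COCl₂]) / ([CO] × [Cl₂]) = 3.0
[Cl₂]^1 = (product terms)/(Kc · other reactant terms) = 3 / (3.0 · 1) = 1
[Cl₂] = 1.0000 M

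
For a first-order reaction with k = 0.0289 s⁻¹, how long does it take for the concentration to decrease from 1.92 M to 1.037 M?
21.31 s

From ln[A] = ln[A]₀ - k·t: t = ln([A]₀/[A])/k = ln(1.92/1.037)/0.0289 = ln(1.8515)/0.0289 = 0.6160/0.0289 = 21.31 s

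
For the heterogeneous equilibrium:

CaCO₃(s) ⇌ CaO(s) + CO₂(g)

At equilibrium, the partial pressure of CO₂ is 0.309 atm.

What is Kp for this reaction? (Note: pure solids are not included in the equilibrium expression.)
K_p = 0.309

Solids (CaCO₃, CaO) have activity 1 and are excluded.
Kp = P(CO₂) = 0.309.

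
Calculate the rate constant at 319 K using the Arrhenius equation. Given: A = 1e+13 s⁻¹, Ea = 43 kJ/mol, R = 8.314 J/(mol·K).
9.09e+05 s⁻¹

k = A·exp(-Ea/(R·T)) = 1e+13·exp(-43000/(8.314·319)) = 1e+13·exp(-16.2132) = 1e+13·9.0931e-08 = 9.09e+05 s⁻¹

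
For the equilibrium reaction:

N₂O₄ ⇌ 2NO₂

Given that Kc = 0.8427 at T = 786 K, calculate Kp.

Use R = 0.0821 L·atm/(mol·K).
K_p = 54.3799

Δn = (moles gaseous products) − (moles gaseous reactants) = 1
T = 786 K; RT = 0.0821 × 786 = 64.5306
Kp = Kc·(RT)^Δn = 0.8427 × (64.5306)^1 = 0.8427 × 64.5306 = 54.3799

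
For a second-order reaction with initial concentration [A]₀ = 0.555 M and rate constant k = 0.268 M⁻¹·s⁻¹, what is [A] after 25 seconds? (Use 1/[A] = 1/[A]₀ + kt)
0.1176 M

1/[A] = 1/[A]₀ + k·t = 1/0.555 + (0.268)·(25) = 1.8018 + 6.7000 = 8.5018
[A] = 1/8.5018 = 0.1176 M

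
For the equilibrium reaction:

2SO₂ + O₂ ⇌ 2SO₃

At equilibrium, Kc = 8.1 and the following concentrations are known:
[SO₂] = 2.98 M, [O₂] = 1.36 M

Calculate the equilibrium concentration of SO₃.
[SO₃] = 9.8907 M

Kc = ([SO₃]^2) / ([SO₂]^2 × [O₂]) = 8.1
[SO₃]^2 = Kc · (reactant terms)/(other product terms) = 8.1 · 12.077 / 1 = 97.826
[SO₃] = (97.826)^(1/2) = 9.8907 M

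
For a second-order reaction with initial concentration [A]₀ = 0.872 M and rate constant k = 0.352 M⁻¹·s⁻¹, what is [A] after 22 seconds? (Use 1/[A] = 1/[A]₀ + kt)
0.1125 M

1/[A] = 1/[A]₀ + k·t = 1/0.872 + (0.352)·(22) = 1.1468 + 7.7440 = 8.8908
[A] = 1/8.8908 = 0.1125 M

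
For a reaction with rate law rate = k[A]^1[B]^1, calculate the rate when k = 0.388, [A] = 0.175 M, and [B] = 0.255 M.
0.01731 M/s

rate = k·[A]^1·[B]^1 = 0.388·(0.175)^1·(0.255)^1 = 0.388·0.175·0.255 = 0.01731 M/s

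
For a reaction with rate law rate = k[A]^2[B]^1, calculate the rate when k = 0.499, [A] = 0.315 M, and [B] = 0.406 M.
0.0201 M/s

rate = k·[A]^2·[B]^1 = 0.499·(0.315)^2·(0.406)^1 = 0.499·0.099225·0.406 = 0.0201 M/s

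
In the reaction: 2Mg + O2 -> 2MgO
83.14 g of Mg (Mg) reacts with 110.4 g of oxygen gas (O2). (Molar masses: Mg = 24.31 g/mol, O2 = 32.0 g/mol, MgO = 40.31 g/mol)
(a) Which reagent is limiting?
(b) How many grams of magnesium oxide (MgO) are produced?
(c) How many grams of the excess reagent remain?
(a) Mg, (b) 137.9 g, (c) 55.68 g

Moles of Mg = 83.14 g ÷ 24.31 g/mol = 3.41999 mol
Moles of O2 = 110.4 g ÷ 32.0 g/mol = 3.45 mol
Moles ÷ coefficient: Mg: 3.41999/2 = 1.71, O2: 3.45/1 = 3.45
(a) Mg has the smaller value, so Mg is the limiting reagent.
(b) Moles of MgO = 3.41999 mol Mg × (2/2) = 3.41999 mol; mass = 3.41999 mol × 40.31 g/mol = 137.9 g
(c) O2 consumed = 3.41999 × (1/2) = 1.71 mol; remaining = 3.45 − 1.71 = 1.74 mol; mass = 1.74 mol × 32.0 g/mol = 55.68 g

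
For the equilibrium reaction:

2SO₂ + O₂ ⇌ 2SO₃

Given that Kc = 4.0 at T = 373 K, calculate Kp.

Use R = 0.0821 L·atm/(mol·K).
K_p = 0.1306

Δn = (moles gaseous products) − (moles gaseous reactants) = -1
T = 373 K; RT = 0.0821 × 373 = 30.6233
Kp = Kc·(RT)^Δn = 4.0 × (30.6233)^-1 = 4.0 × 0.0326549 = 0.1306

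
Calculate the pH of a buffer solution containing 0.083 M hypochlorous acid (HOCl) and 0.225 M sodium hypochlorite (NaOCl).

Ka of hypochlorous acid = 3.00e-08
pH = 7.96

pKa = -log(3.00e-08) = 7.52. pH = pKa + log([A⁻]/[HA]) = 7.52 + log(0.225/0.083)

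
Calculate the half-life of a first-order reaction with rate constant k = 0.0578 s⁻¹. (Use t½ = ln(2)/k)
11.99 s

t½ = ln(2)/k = 0.6931/0.0578 = 11.99 s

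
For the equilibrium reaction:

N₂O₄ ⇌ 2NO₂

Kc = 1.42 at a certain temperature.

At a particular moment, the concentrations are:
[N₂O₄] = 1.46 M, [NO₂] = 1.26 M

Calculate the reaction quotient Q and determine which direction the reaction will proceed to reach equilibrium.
Q = 1.087, Q < K, reaction proceeds forward (toward products)

Q = ([NO₂]^2) / ([N₂O₄])
  = ((1.26)^2) / ((1.46)) = 1.5876/1.46 = 1.087
Since Q = 1.087 < Kc = 1.42, the reaction proceeds forward (toward products) to reach equilibrium.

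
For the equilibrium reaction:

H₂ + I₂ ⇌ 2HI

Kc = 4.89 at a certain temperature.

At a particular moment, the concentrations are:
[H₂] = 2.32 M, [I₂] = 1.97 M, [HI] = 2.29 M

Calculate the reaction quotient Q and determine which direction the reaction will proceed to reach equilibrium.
Q = 1.147, Q < K, reaction proceeds forward (toward products)

Q = ([HI]^2) / ([H₂] × [I₂])
  = ((2.29)^2) / ((2.32)·(1.97)) = 5.2441/4.5704 = 1.147
Since Q = 1.147 < Kc = 4.89, the reaction proceeds forward (toward products) to reach equilibrium.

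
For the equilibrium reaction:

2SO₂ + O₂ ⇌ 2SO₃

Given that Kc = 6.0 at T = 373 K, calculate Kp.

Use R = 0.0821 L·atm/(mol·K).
K_p = 0.1959

Δn = (moles gaseous products) − (moles gaseous reactants) = -1
T = 373 K; RT = 0.0821 × 373 = 30.6233
Kp = Kc·(RT)^Δn = 6.0 × (30.6233)^-1 = 6.0 × 0.0326549 = 0.1959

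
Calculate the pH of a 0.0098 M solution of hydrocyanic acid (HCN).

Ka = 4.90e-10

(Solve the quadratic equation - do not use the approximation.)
pH = 5.66

x² + Ka×x - Ka×C = 0. Using quadratic formula: [H⁺] = 2.1911e-06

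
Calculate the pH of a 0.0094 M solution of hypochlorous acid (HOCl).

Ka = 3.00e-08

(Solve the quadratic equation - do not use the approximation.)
pH = 4.78

x² + Ka×x - Ka×C = 0. Using quadratic formula: [H⁺] = 1.6778e-05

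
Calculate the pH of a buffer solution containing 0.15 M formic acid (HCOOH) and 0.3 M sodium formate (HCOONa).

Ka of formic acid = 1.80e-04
pH = 4.05

pKa = -log(1.80e-04) = 3.74. pH = pKa + log([A⁻]/[HA]) = 3.74 + log(0.3/0.15)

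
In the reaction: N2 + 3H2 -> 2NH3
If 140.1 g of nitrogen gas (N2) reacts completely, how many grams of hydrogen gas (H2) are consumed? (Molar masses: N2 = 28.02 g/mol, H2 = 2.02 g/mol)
Moles of N2 = 140.1 g ÷ 28.02 g/mol = 5 mol
Mole ratio: 3 mol H2 / 1 mol N2
Moles of H2 = 5 × (3/1) = 15 mol
Mass of H2 = 15 mol × 2.02 g/mol = 30.3 g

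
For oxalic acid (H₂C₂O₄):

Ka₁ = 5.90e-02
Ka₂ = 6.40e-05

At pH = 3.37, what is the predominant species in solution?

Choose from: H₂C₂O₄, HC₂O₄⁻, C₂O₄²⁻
HC₂O₄⁻

pKa1 = 1.23, pKa2 = 4.19. Each pKa is the crossover between adjacent species; pH = 3.37 lies in the region where HC₂O₄⁻ predominates.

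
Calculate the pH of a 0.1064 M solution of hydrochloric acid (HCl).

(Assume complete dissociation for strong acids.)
pH = 0.97

[H⁺] = 0.1064 M for strong acid. pH = -log[H⁺] = -log(0.1064)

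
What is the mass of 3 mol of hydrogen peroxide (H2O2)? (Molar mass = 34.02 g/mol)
Mass = 3 mol × 34.02 g/mol = 102.1 g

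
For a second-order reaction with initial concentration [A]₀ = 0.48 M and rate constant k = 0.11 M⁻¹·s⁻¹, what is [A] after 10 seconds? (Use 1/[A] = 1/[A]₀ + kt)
0.3141 M

1/[A] = 1/[A]₀ + k·t = 1/0.48 + (0.11)·(10) = 2.0833 + 1.1000 = 3.1833
[A] = 1/3.1833 = 0.3141 M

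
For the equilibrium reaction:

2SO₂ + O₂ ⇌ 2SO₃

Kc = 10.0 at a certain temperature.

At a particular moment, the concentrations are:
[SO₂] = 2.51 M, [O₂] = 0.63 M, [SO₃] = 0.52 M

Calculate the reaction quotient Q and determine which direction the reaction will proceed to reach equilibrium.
Q = 0.068, Q < K, reaction proceeds forward (toward products)

Q = ([SO₃]^2) / ([SO₂]^2 × [O₂])
  = ((0.52)^2) / ((2.51)^2·(0.63)) = 0.2704/3.9691 = 0.06813
Since Q = 0.06813 < Kc = 10.0, the reaction proceeds forward (toward products) to reach equilibrium.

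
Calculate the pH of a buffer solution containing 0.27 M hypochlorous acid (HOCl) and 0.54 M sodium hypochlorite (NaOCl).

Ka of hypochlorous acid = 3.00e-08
pH = 7.82

pKa = -log(3.00e-08) = 7.52. pH = pKa + log([A⁻]/[HA]) = 7.52 + log(0.54/0.27)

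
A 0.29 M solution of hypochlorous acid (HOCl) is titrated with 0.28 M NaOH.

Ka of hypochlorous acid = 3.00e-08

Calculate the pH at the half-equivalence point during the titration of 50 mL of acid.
pH = pKa = 7.52

At the half-equivalence point, [HA] = [A⁻], so by Henderson–Hasselbalch pH = pKa + log(1) = pKa.
pKa = −log(3.00e-08) = 7.52.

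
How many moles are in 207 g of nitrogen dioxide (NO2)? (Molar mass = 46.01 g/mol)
Moles = 207 g ÷ 46.01 g/mol = 4.499 mol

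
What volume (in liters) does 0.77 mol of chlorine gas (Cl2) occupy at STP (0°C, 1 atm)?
At STP, 1 mol of gas occupies 22.4 L
Volume = 0.77 mol × 22.4 L/mol = 17.25 L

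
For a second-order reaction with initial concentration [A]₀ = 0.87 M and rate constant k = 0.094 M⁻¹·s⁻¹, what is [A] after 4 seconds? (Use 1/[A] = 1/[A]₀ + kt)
0.6556 M

1/[A] = 1/[A]₀ + k·t = 1/0.87 + (0.094)·(4) = 1.1494 + 0.3760 = 1.5254
[A] = 1/1.5254 = 0.6556 M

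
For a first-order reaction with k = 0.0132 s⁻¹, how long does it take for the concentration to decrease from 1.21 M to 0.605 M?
52.51 s

From ln[A] = ln[A]₀ - k·t: t = ln([A]₀/[A])/k = ln(1.21/0.605)/0.0132 = ln(2.0000)/0.0132 = 0.6931/0.0132 = 52.51 s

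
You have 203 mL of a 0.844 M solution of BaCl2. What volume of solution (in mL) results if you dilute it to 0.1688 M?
Using M₁V₁ = M₂V₂:
0.844 × 203 = 0.1688 × V₂
V₂ = (0.844 × 203) / 0.1688 = 1015 mL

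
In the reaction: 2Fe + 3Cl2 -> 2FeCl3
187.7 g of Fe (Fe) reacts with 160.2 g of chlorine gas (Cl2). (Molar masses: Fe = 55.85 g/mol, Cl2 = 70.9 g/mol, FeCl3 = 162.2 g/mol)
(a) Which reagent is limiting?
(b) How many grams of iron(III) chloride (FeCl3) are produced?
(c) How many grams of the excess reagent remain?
(a) Cl2, (b) 244.3 g, (c) 103.6 g

Moles of Fe = 187.7 g ÷ 55.85 g/mol = 3.36079 mol
Moles of Cl2 = 160.2 g ÷ 70.9 g/mol = 2.25952 mol
Moles ÷ coefficient: Fe: 3.36079/2 = 1.68, Cl2: 2.25952/3 = 0.7532
(a) Cl2 has the smaller value, so Cl2 is the limiting reagent.
(b) Moles of FeCl3 = 2.25952 mol Cl2 × (2/3) = 1.50635 mol; mass = 1.50635 mol × 162.2 g/mol = 244.3 g
(c) Fe consumed = 2.25952 × (2/3) = 1.50635 mol; remaining = 3.36079 − 1.50635 = 1.85444 mol; mass = 1.85444 mol × 55.85 g/mol = 103.6 g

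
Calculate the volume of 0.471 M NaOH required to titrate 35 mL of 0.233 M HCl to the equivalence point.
V_{base} = 17.3 mL

At equivalence: moles acid = moles base.
moles HCl = 0.233 M × 0.035 L = 0.008155 mol
V_NaOH = 0.008155 mol ÷ 0.471 M = 0.01731 L = 17.3 mL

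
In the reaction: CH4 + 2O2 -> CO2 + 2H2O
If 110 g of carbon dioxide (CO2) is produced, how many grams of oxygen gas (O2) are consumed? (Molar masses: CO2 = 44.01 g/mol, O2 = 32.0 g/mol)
Moles of CO2 = 110 g ÷ 44.01 g/mol = 2.49943 mol
Mole ratio: 2 mol O2 / 1 mol CO2
Moles of O2 = 2.49943 × (2/1) = 4.99886 mol
Mass of O2 = 4.99886 mol × 32.0 g/mol = 160 g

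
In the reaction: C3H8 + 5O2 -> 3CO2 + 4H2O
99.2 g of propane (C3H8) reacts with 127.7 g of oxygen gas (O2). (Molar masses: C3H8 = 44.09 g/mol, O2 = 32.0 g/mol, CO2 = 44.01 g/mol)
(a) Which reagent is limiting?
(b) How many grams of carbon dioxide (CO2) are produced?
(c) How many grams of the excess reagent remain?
(a) O2, (b) 105.4 g, (c) 64.01 g

Moles of C3H8 = 99.2 g ÷ 44.09 g/mol = 2.24994 mol
Moles of O2 = 127.7 g ÷ 32.0 g/mol = 3.99063 mol
Moles ÷ coefficient: C3H8: 2.24994/1 = 2.25, O2: 3.99063/5 = 0.7981
(a) O2 has the smaller value, so O2 is the limiting reagent.
(b) Moles of CO2 = 3.99063 mol O2 × (3/5) = 2.39438 mol; mass = 2.39438 mol × 44.01 g/mol = 105.4 g
(c) C3H8 consumed = 3.99063 × (1/5) = 0.798125 mol; remaining = 2.24994 − 0.798125 = 1.45182 mol; mass = 1.45182 mol × 44.09 g/mol = 64.01 g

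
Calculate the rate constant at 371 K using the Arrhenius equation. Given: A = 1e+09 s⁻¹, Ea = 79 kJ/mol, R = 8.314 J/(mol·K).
7.53e-03 s⁻¹

k = A·exp(-Ea/(R·T)) = 1e+09·exp(-79000/(8.314·371)) = 1e+09·exp(-25.6120) = 1e+09·7.5311e-12 = 7.53e-03 s⁻¹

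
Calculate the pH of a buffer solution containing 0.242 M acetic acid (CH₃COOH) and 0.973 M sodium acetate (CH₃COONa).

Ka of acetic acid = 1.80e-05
pH = 5.35

pKa = -log(1.80e-05) = 4.74. pH = pKa + log([A⁻]/[HA]) = 4.74 + log(0.973/0.242)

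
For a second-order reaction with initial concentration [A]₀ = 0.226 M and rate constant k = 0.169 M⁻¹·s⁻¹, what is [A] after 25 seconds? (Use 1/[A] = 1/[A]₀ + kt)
0.1156 M

1/[A] = 1/[A]₀ + k·t = 1/0.226 + (0.169)·(25) = 4.4248 + 4.2250 = 8.6498
[A] = 1/8.6498 = 0.1156 M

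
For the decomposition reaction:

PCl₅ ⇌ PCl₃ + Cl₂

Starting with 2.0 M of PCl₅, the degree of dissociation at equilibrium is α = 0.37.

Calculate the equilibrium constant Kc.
K_c = 0.4346

x = α·[A]₀ = 0.37 × 2.0 = 0.74 M dissociated.
At eq: [PCl₅] = 2.0 − 0.74 = 1.26 M; [PCl₃] = [Cl₂] = x = 0.74 M.
Kc = [PCl₃][Cl₂]/[PCl₅] = (0.74)²/1.26 = 0.4346.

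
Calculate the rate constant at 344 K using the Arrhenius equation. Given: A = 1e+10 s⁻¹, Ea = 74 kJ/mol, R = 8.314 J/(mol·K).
5.80e-02 s⁻¹

k = A·exp(-Ea/(R·T)) = 1e+10·exp(-74000/(8.314·344)) = 1e+10·exp(-25.8740) = 1e+10·5.7953e-12 = 5.80e-02 s⁻¹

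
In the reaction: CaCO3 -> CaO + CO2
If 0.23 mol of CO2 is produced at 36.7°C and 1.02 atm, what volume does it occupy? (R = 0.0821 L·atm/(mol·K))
T = 36.7°C + 273.15 = 309.85 K
V = nRT/P = (0.23 × 0.0821 × 309.85) / 1.02
V = 5.74 L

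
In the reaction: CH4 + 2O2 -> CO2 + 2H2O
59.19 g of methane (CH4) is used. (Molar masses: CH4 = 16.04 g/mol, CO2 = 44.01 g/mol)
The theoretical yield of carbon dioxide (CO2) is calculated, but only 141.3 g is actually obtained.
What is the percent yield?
Moles of CH4 = 59.19 g ÷ 16.04 g/mol = 3.69015 mol
Mole ratio: 1 mol CO2 / 1 mol CH4
Moles of CO2 = 3.69015 × (1/1) = 3.69015 mol
Theoretical yield = 3.69015 mol × 44.01 g/mol = 162.4 g
Actual yield = 141.3 g
Percent yield = (141.3 / 162.4) × 100% = 87.0%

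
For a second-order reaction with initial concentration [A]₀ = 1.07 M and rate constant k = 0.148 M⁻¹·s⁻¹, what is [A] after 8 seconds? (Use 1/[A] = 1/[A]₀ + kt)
0.4720 M

1/[A] = 1/[A]₀ + k·t = 1/1.07 + (0.148)·(8) = 0.9346 + 1.1840 = 2.1186
[A] = 1/2.1186 = 0.4720 M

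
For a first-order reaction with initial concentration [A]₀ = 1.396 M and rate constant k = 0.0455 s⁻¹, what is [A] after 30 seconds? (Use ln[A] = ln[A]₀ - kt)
0.3565 M

ln[A] = ln[A]₀ - k·t = ln(1.396) - (0.0455)·(30) = 0.3336 - 1.3650 = -1.0314
[A] = e^(-1.0314) = 0.3565 M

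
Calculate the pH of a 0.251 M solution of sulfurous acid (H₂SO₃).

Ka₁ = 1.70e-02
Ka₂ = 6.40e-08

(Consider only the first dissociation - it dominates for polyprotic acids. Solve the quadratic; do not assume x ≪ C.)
pH = 1.24

x² + Ka₁·x − Ka₁·C = 0 with Ka₁ = 1.70e-02, C = 0.251.
x = (−Ka₁ + √(Ka₁² + 4·Ka₁·C))/2 = 5.7373e-02 M, so pH = 1.24.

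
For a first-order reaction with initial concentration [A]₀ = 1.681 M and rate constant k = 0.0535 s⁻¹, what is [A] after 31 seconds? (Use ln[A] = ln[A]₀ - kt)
0.3201 M

ln[A] = ln[A]₀ - k·t = ln(1.681) - (0.0535)·(31) = 0.5194 - 1.6585 = -1.1391
[A] = e^(-1.1391) = 0.3201 M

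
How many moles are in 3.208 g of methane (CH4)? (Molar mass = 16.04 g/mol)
Moles = 3.208 g ÷ 16.04 g/mol = 0.2 mol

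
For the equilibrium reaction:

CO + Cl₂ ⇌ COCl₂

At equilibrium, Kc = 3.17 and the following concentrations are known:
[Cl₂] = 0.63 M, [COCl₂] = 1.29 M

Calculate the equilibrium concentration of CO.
[CO] = 0.6459 M

Kc = ([COCl₂]) / ([CO] × [Cl₂]) = 3.17
[CO]^1 = (product terms)/(Kc · other reactant terms) = 1.29 / (3.17 · 0.63) = 0.64594
[CO] = 0.6459 M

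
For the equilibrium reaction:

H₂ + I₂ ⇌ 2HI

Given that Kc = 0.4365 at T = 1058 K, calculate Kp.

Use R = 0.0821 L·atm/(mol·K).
K_p = 0.4365

Δn = (moles gaseous products) − (moles gaseous reactants) = 0
T = 1058 K; RT = 0.0821 × 1058 = 86.8618
Kp = Kc·(RT)^Δn = 0.4365 × (86.8618)^0 = 0.4365 × 1 = 0.4365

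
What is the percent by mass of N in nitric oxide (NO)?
Mass of N in formula = 14.01 × 1 = 14.01 g/mol
Molar mass = 30.01 g/mol
% N = (14.01/30.01) × 100% = 46.68%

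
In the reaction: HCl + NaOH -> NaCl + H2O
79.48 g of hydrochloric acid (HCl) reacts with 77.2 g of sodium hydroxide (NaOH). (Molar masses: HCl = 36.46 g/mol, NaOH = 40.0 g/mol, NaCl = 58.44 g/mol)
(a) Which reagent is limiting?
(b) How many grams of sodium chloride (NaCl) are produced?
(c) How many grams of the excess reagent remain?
(a) NaOH, (b) 112.8 g, (c) 9.112 g

Moles of HCl = 79.48 g ÷ 36.46 g/mol = 2.17992 mol
Moles of NaOH = 77.2 g ÷ 40.0 g/mol = 1.93 mol
Moles ÷ coefficient: HCl: 2.17992/1 = 2.18, NaOH: 1.93/1 = 1.93
(a) NaOH has the smaller value, so NaOH is the limiting reagent.
(b) Moles of NaCl = 1.93 mol NaOH × (1/1) = 1.93 mol; mass = 1.93 mol × 58.44 g/mol = 112.8 g
(c) HCl consumed = 1.93 × (1/1) = 1.93 mol; remaining = 2.17992 − 1.93 = 0.249923 mol; mass = 0.249923 mol × 36.46 g/mol = 9.112 g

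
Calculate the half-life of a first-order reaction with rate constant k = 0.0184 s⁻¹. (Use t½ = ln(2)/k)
37.67 s

t½ = ln(2)/k = 0.6931/0.0184 = 37.67 s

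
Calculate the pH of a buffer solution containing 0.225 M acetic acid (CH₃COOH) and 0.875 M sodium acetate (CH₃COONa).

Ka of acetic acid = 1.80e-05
pH = 5.33

pKa = -log(1.80e-05) = 4.74. pH = pKa + log([A⁻]/[HA]) = 4.74 + log(0.875/0.225)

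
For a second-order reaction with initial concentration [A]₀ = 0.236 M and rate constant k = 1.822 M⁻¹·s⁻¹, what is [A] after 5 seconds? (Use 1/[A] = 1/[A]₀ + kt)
0.0749 M

1/[A] = 1/[A]₀ + k·t = 1/0.236 + (1.822)·(5) = 4.2373 + 9.1100 = 13.3473
[A] = 1/13.3473 = 0.0749 M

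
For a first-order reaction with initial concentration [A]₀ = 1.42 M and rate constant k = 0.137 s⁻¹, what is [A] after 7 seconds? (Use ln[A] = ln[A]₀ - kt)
0.5443 M

ln[A] = ln[A]₀ - k·t = ln(1.42) - (0.137)·(7) = 0.3507 - 0.9590 = -0.6083
[A] = e^(-0.6083) = 0.5443 M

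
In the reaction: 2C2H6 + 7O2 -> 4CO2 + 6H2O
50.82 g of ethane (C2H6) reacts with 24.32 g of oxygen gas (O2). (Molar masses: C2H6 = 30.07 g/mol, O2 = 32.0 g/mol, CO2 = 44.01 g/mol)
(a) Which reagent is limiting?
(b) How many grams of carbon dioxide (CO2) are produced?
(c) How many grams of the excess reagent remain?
(a) O2, (b) 19.11 g, (c) 44.29 g

Moles of C2H6 = 50.82 g ÷ 30.07 g/mol = 1.69006 mol
Moles of O2 = 24.32 g ÷ 32.0 g/mol = 0.76 mol
Moles ÷ coefficient: C2H6: 1.69006/2 = 0.845, O2: 0.76/7 = 0.1086
(a) O2 has the smaller value, so O2 is the limiting reagent.
(b) Moles of CO2 = 0.76 mol O2 × (4/7) = 0.434286 mol; mass = 0.434286 mol × 44.01 g/mol = 19.11 g
(c) C2H6 consumed = 0.76 × (2/7) = 0.217143 mol; remaining = 1.69006 − 0.217143 = 1.47291 mol; mass = 1.47291 mol × 30.07 g/mol = 44.29 g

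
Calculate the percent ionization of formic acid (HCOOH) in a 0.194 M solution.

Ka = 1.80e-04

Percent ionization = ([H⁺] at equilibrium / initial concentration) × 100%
Percent ionization = 3%

Let x = [H⁺]. Ka = x²/(C - x) ⇒ x² + (1.80e-04)x - (1.80e-04)(0.194) = 0. x = 5.8200e-03. Percent = (5.8200e-03/0.194) × 100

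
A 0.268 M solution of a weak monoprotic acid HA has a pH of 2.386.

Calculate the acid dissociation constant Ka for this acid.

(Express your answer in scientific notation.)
K_a = 6.41e-05

[H⁺] = 10^(−pH) = 10^(−2.386) = 4.111e-03 M. For HA ⇌ H⁺ + A⁻, Ka = x²/(C − x) = (4.111e-03)²/(0.268 − 4.111e-03) = 6.41e-05.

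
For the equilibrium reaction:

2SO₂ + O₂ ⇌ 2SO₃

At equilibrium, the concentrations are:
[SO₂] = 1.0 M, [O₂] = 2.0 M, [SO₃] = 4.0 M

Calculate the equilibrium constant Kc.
K_c = 8.0000

Kc = ([SO₃]^2) / ([SO₂]^2 × [O₂])
   = ((4.0)^2) / ((1.0)^2·(2.0))
   = 16 / 2 = 8.0000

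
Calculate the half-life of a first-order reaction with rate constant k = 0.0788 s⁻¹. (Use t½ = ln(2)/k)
8.80 s

t½ = ln(2)/k = 0.6931/0.0788 = 8.80 s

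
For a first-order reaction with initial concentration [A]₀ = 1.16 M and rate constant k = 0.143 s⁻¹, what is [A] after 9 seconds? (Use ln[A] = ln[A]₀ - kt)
0.3203 M

ln[A] = ln[A]₀ - k·t = ln(1.16) - (0.143)·(9) = 0.1484 - 1.2870 = -1.1386
[A] = e^(-1.1386) = 0.3203 M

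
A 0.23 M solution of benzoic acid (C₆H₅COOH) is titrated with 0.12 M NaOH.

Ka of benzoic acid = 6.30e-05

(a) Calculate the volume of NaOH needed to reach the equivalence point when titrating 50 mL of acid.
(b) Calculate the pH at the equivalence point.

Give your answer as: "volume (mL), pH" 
V = 95.8 mL, pH = 8.55

(a) At equivalence: moles acid = moles base.
moles acid = 0.23 × 0.05 = 0.0115 mol; V_NaOH = 0.0115/0.12 = 0.09583 L = 95.8 mL.
(b) At equivalence, all acid → conjugate base A⁻ at [A⁻] = 0.0115/0.1458 = 0.07886 M.
Kb = Kw/Ka = 1.0e-14/6.30e-05 = 1.587e-10; [OH⁻] = √(Kb·[A⁻]) = 3.538e-06; pOH = 5.45; pH = 14 − pOH = 8.55.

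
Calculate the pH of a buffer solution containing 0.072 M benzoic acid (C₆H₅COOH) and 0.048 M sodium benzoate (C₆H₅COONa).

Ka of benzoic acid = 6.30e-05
pH = 4.02

pKa = -log(6.30e-05) = 4.20. pH = pKa + log([A⁻]/[HA]) = 4.20 + log(0.048/0.072)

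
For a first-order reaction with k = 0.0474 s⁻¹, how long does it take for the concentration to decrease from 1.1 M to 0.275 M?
29.25 s

From ln[A] = ln[A]₀ - k·t: t = ln([A]₀/[A])/k = ln(1.1/0.275)/0.0474 = ln(4.0000)/0.0474 = 1.3863/0.0474 = 29.25 s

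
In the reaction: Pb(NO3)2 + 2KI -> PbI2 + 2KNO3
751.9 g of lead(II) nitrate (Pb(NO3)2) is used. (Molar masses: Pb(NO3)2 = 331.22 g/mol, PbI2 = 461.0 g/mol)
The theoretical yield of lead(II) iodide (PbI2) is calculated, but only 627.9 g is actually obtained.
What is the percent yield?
Moles of Pb(NO3)2 = 751.9 g ÷ 331.22 g/mol = 2.27009 mol
Mole ratio: 1 mol PbI2 / 1 mol Pb(NO3)2
Moles of PbI2 = 2.27009 × (1/1) = 2.27009 mol
Theoretical yield = 2.27009 mol × 461.0 g/mol = 1046.5 g
Actual yield = 627.9 g
Percent yield = (627.9 / 1046.5) × 100% = 60.0%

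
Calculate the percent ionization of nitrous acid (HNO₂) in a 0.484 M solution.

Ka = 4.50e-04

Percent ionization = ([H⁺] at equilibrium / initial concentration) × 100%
Percent ionization = 3%

Let x = [H⁺]. Ka = x²/(C - x) ⇒ x² + (4.50e-04)x - (4.50e-04)(0.484) = 0. x = 1.4535e-02. Percent = (1.4535e-02/0.484) × 100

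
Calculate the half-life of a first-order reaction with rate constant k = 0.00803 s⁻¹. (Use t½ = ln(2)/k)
86.32 s

t½ = ln(2)/k = 0.6931/0.00803 = 86.32 s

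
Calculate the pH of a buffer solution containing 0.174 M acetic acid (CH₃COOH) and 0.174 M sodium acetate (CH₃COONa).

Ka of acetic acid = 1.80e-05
pH = 4.74

pKa = -log(1.80e-05) = 4.74. pH = pKa + log([A⁻]/[HA]) = 4.74 + log(0.174/0.174)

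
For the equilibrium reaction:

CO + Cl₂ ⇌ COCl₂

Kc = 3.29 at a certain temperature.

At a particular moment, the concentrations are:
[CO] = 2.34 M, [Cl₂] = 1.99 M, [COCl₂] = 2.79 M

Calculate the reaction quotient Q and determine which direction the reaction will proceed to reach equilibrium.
Q = 0.599, Q < K, reaction proceeds forward (toward products)

Q = ([COCl₂]) / ([CO] × [Cl₂])
  = ((2.79)) / ((2.34)·(1.99)) = 2.79/4.6566 = 0.5991
Since Q = 0.5991 < Kc = 3.29, the reaction proceeds forward (toward products) to reach equilibrium.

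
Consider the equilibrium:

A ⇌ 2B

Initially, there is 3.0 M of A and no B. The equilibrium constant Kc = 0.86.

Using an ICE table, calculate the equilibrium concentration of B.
[B] = 1.406 M

ICE: [A] = 3.0 − x, [B] = 2x.
Kc = (2x)²/(3.0 − x) = 0.86 ⇒ 4x² + 0.86x − 2.58 = 0.
x = (−0.86 + √(0.86² + 4·4·2.58))/(2·4) = (−0.86 + √42.02)/8 = 0.70278.
[B] = 2x = 1.406 M.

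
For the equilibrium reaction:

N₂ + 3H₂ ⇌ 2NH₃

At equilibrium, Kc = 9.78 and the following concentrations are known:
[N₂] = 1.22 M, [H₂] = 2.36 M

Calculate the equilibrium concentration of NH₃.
[NH₃] = 12.5233 M

Kc = ([NH₃]^2) / ([N₂] × [H₂]^3) = 9.78
[NH₃]^2 = Kc · (reactant terms)/(other product terms) = 9.78 · 16.036 / 1 = 156.83
[NH₃] = (156.83)^(1/2) = 12.5233 M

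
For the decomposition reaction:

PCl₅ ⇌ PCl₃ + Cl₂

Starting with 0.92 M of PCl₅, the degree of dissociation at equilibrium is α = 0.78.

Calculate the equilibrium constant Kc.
K_c = 2.5442

x = α·[A]₀ = 0.78 × 0.92 = 0.7176 M dissociated.
At eq: [PCl₅] = 0.92 − 0.7176 = 0.2024 M; [PCl₃] = [Cl₂] = x = 0.7176 M.
Kc = [PCl₃][Cl₂]/[PCl₅] = (0.7176)²/0.2024 = 2.544.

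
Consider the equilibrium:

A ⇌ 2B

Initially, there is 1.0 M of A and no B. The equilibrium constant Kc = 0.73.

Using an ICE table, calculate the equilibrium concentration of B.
[B] = 0.691 M

ICE: [A] = 1.0 − x, [B] = 2x.
Kc = (2x)²/(1.0 − x) = 0.73 ⇒ 4x² + 0.73x − 0.73 = 0.
x = (−0.73 + √(0.73² + 4·4·0.73))/(2·4) = (−0.73 + √12.213)/8 = 0.34559.
[B] = 2x = 0.691 M.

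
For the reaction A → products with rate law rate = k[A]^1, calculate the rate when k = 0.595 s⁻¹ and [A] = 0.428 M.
0.2547 M/s

rate = k·[A]^1 = 0.595·(0.428)^1 = 0.595·0.428 = 0.2547 M/s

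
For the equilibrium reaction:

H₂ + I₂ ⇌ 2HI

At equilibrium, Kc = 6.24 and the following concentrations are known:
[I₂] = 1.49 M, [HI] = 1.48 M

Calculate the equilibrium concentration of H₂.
[H₂] = 0.2356 M

Kc = ([HI]^2) / ([H₂] × [I₂]) = 6.24
[H₂]^1 = (product terms)/(Kc · other reactant terms) = 2.1904 / (6.24 · 1.49) = 0.23559
[H₂] = 0.2356 M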